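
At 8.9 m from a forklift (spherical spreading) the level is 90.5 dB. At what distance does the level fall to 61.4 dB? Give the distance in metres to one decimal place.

253.7 m

The 29.1 dB drop corresponds to a distance ratio of 10^(29.1/20) for a point source.
r₂ = 8.9·10^((90.5−61.4)/20) = 8.9·10^(29.1/20) = 253.74 m.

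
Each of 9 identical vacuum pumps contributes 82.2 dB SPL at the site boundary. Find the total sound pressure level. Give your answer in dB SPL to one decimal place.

L_total = L₁ + 10·log₁₀ N for N identical incoherent sources.
L_total = 82.2 + 10·log₁₀(9) = 82.2 + 9.542 = 91.74 dB SPL.

91.7 dB SPL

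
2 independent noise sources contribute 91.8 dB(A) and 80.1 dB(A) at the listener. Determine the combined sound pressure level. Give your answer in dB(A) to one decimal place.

92.1 dB(A)

For uncorrelated sources the intensities add, so convert each level to linear form, sum, and take 10·log₁₀ of the total.
Σ 10^(L/10) = 10^(91.8/10) + 10^(80.1/10) = 1.616e+09.
L_total = 10·log₁₀(1.616e+09) = 92.08 dB(A).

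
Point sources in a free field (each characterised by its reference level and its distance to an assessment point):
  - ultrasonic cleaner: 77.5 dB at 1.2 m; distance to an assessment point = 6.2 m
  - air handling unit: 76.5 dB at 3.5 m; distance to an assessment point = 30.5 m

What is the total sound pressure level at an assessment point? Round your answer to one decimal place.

64.3 dB

Apply inverse-square spreading to bring every level to the receiver, then sum 10^(L/10).
ultrasonic cleaner: 77.5 − 20·log₁₀(6.2/1.2) = 77.5 − 14.26 = 63.24 dB.
air handling unit: 76.5 − 20·log₁₀(30.5/3.5) = 76.5 − 18.80 = 57.70 dB.
Σ 10^(L/10) = 2.695e+06 → L_total = 10·log₁₀(2.695e+06) = 64.31 dB.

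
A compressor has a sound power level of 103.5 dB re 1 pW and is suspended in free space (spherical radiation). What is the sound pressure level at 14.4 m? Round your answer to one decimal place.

69.3 dB

Free-field spherical radiation: L_p = L_w − 10·log₁₀(4π·r²), r = 14.4 m.
4π·r² = 2606 m², 10·log₁₀ of that is 34.159 dB.
L_p = 103.5 − 34.159 = 69.34 dB.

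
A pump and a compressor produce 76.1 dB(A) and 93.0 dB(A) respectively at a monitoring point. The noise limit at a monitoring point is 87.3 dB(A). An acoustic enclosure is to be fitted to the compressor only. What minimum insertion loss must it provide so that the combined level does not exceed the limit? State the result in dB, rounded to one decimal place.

6.0 dB

Everything except the compressor sums to 10^(76.1/10) = 4.074e+07 in linear terms, 76.10 dB(A).
The limit corresponds to 10^(87.3/10) = 5.370e+08; subtracting the fixed part leaves 4.963e+08 for the compressor, i.e. 86.96 dB(A).
So the compressor must be reduced from 93.0 to 86.96 dB(A): IL = 6.04 dB.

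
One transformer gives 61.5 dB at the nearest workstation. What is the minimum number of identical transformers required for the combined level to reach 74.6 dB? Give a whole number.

N identical sources give L₁ + 10·log₁₀ N, so require 10·log₁₀ N ≥ 74.6 − 61.5 = 13.1 dB.
N ≥ 10^(13.1/10) = 20.417, so N = 21.

21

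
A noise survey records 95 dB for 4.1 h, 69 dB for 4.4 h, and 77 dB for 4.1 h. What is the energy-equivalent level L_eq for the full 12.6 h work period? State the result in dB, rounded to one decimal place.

90.2 dB

The energy average is taken in the linear domain: L_eq = 10·log₁₀[(Σ tᵢ·10^(Lᵢ/10))/T], T = 12.6 h.
Σ tᵢ·10^(Lᵢ/10) = 4.1·10^(95/10) + 4.4·10^(69/10) + 4.1·10^(77/10) = 1.321e+10.
L_eq = 10·log₁₀(1.321e+10/12.6) = 90.20 dB.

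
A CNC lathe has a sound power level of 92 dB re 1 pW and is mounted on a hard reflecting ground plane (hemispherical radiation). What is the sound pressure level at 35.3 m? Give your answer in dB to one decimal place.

L_p = L_w − 10·log₁₀(2π·r²) with r = 35.3 m.
2π·r² = 7829 m², 10·log₁₀ of that is 38.937 dB.
L_p = 92 − 38.937 = 53.06 dB.

53.1 dB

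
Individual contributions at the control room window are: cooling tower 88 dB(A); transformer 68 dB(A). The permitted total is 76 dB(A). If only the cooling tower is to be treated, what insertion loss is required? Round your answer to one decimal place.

12.7 dB

Everything except the cooling tower sums to 10^(68/10) = 6.310e+06 in linear terms, 68.00 dB(A).
To meet 76 dB(A) overall, the treated cooling tower may contribute at most 10^(76/10) − 6.310e+06 = 3.350e+07, i.e. 75.25 dB(A).
So the cooling tower must be reduced from 88 to 75.25 dB(A): IL = 12.75 dB.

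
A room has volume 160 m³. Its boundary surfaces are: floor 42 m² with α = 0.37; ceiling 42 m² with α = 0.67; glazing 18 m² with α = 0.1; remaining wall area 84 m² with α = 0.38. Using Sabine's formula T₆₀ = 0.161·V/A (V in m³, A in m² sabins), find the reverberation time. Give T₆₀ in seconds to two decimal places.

Total absorption A = 42·0.37 + 42·0.67 + 18·0.1 + 84·0.38 = 77.40 m² sabins.
T₆₀ = 0.161 × 160 / 77.40 = 0.333 s.

0.33 s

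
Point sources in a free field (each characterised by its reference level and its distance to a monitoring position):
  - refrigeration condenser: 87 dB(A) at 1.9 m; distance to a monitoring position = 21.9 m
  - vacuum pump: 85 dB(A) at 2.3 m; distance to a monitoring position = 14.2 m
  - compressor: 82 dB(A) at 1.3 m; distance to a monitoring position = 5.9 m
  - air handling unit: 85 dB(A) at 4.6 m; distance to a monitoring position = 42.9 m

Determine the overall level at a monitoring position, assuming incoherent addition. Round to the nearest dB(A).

74 dB(A)

Propagate each source to the receiver with L = L_ref − 20·log₁₀(r/r_ref), then add intensities.
refrigeration condenser: 87 − 20·log₁₀(21.9/1.9) = 87 − 21.23 = 65.77 dB(A).
vacuum pump: 85 − 20·log₁₀(14.2/2.3) = 85 − 15.81 = 69.19 dB(A).
compressor: 82 − 20·log₁₀(5.9/1.3) = 82 − 13.14 = 68.86 dB(A).
air handling unit: 85 − 20·log₁₀(42.9/4.6) = 85 − 19.39 = 65.61 dB(A).
Σ 10^(L/10) = 2.340e+07 → L_total = 10·log₁₀(2.340e+07) = 73.69 dB(A).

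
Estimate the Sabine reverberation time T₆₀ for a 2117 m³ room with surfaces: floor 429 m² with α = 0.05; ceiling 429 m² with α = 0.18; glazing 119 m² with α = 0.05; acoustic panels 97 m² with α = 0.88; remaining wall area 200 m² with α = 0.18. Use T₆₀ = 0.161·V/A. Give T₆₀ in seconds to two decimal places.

Summing Sᵢαᵢ: 429·0.05 + 429·0.18 + 119·0.05 + 97·0.88 + 200·0.18 = 225.98 m².
T₆₀ = 0.161 × 2117 / 225.98 = 1.508 s.

1.51 s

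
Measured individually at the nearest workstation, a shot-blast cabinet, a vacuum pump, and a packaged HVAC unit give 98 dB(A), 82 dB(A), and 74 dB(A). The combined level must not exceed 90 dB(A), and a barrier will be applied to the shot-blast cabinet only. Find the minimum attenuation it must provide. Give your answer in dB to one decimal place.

8.9 dB

Everything except the shot-blast cabinet sums to 10^(82/10) + 10^(74/10) = 1.836e+08 in linear terms, 82.64 dB(A).
To meet 90 dB(A) overall, the treated shot-blast cabinet may contribute at most 10^(90/10) − 1.836e+08 = 8.164e+08, i.e. 89.12 dB(A).
So the shot-blast cabinet must be reduced from 98 to 89.12 dB(A): IL = 8.88 dB.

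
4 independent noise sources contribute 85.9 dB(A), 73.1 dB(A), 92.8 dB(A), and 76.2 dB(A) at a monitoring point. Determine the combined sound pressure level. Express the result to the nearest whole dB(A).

94 dB(A)

For uncorrelated sources the intensities add, so convert each level to linear form, sum, and take 10·log₁₀ of the total.
Σ 10^(L/10) = 10^(85.9/10) + 10^(73.1/10) + 10^(92.8/10) + 10^(76.2/10) = 2.357e+09.
L_total = 10·log₁₀(2.357e+09) = 93.72 dB(A).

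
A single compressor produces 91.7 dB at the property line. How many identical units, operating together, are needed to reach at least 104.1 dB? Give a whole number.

18

N identical sources give L₁ + 10·log₁₀ N, so require 10·log₁₀ N ≥ 104.1 − 91.7 = 12.4 dB.
N ≥ 10^(12.4/10) = 17.378, so N = 18.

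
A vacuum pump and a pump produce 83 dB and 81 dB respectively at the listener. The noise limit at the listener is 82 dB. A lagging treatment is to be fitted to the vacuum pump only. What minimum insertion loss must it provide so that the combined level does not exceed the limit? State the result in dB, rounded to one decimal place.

7.9 dB

The untreated sources together contribute 10^(81/10) = 1.259e+08, i.e. 81.00 dB.
The limit corresponds to 10^(82/10) = 1.585e+08; subtracting the fixed part leaves 3.260e+07 for the vacuum pump, i.e. 75.13 dB.
Required insertion loss = 83 − 75.13 = 7.87 dB.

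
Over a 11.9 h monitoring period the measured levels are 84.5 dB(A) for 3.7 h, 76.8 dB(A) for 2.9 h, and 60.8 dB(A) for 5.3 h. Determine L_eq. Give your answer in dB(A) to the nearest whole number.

80 dB(A)

Weight each interval's intensity by its duration and average over T = 11.9 h:
Σ tᵢ·10^(Lᵢ/10) = 3.7·10^(84.5/10) + 2.9·10^(76.8/10) + 5.3·10^(60.8/10) = 1.188e+09.
L_eq = 10·log₁₀(1.188e+09/11.9) = 79.99 dB(A).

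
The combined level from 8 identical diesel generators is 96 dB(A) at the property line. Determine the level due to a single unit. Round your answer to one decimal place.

87.0 dB(A)

8 equal contributions raise the level by 10·log₁₀ 8 = 9.031 dB, so each unit alone gives 96 − 9.031.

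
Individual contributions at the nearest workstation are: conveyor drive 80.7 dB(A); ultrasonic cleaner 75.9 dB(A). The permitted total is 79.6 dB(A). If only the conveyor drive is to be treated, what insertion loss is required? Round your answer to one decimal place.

The untreated sources together contribute 10^(75.9/10) = 3.890e+07, i.e. 75.90 dB(A).
The limit corresponds to 10^(79.6/10) = 9.120e+07; subtracting the fixed part leaves 5.230e+07 for the conveyor drive, i.e. 77.18 dB(A).
Required insertion loss = 80.7 − 77.18 = 3.52 dB.

3.5 dB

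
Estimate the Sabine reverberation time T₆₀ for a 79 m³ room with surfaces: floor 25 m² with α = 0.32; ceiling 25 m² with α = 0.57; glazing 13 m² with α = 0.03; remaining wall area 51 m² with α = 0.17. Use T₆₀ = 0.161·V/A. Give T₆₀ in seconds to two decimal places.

Total absorption A = 25·0.32 + 25·0.57 + 13·0.03 + 51·0.17 = 31.31 m² sabins.
T₆₀ = 0.161·V/A = 0.161·79/31.31 = 0.406 s.

0.41 s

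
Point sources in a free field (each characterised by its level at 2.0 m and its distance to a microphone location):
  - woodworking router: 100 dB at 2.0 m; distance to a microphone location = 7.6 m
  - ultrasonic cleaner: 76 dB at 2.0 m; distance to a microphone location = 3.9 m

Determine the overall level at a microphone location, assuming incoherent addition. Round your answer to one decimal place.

First find each source's level at the receiver (point-source: −20·log₁₀(r/r_ref)), then combine on an intensity basis.
woodworking router: 100 − 20·log₁₀(7.6/2.0) = 100 − 11.60 = 88.40 dB.
ultrasonic cleaner: 76 − 20·log₁₀(3.9/2.0) = 76 − 5.80 = 70.20 dB.
Σ 10^(L/10) = 7.030e+08 → L_total = 10·log₁₀(7.030e+08) = 88.47 dB.

88.5 dB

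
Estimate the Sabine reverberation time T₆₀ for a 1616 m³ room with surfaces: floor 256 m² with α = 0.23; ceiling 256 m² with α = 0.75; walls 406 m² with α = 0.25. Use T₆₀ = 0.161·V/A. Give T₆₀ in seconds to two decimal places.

Summing Sᵢαᵢ: 256·0.23 + 256·0.75 + 406·0.25 = 352.38 m².
T₆₀ = 0.161·V/A = 0.161·1616/352.38 = 0.738 s.

0.74 s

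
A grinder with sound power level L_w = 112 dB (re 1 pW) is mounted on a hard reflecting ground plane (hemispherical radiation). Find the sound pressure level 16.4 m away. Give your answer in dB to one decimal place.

Free-field hemispherical radiation: L_p = L_w − 10·log₁₀(2π·r²), r = 16.4 m.
2π·r² = 1690 m², 10·log₁₀ of that is 32.279 dB.
L_p = 112 − 32.279 = 79.72 dB.

79.7 dB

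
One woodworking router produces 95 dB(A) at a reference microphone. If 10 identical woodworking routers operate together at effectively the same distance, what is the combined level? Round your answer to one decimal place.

105.0 dB(A)

N identical incoherent sources raise the level by 10·log₁₀ N.
L_total = 95 + 10·log₁₀(10) = 95 + 10.000 = 105.00 dB(A).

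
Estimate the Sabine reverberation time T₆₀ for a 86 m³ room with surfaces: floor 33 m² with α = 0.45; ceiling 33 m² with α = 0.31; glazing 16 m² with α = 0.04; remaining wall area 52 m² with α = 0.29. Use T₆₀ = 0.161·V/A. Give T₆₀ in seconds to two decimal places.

0.34 s

Summing Sᵢαᵢ: 33·0.45 + 33·0.31 + 16·0.04 + 52·0.29 = 40.80 m².
T₆₀ = 0.161·V/A = 0.161·86/40.80 = 0.339 s.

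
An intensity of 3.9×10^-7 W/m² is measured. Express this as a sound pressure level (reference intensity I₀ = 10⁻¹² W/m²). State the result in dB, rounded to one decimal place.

55.9 dB

I/I₀ = 3.9×10^-7/10⁻¹² = 3.9×10^5, and L = 10·log₁₀(I/I₀).
L = 10·(0.5911 + 5) = 55.91 dB.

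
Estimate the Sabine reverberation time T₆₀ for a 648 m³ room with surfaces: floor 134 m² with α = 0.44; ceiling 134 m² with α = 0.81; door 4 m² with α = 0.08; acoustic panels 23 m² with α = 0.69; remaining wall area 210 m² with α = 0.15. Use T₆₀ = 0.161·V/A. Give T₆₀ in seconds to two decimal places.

Total absorption A = 134·0.44 + 134·0.81 + 4·0.08 + 23·0.69 + 210·0.15 = 215.19 m² sabins.
T₆₀ = 0.161 × 648 / 215.19 = 0.485 s.

0.48 s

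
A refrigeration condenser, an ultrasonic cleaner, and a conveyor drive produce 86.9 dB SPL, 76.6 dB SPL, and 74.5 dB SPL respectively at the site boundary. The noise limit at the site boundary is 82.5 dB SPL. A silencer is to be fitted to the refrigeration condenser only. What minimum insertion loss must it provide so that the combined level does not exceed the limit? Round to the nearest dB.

7 dB

Fixed contribution from the other sources: Σ 10^(L/10) = 10^(76.6/10) + 10^(74.5/10) = 7.389e+07 (78.69 dB SPL).
The limit corresponds to 10^(82.5/10) = 1.778e+08; subtracting the fixed part leaves 1.039e+08 for the refrigeration condenser, i.e. 80.17 dB SPL.
Required insertion loss = 86.9 − 80.17 = 6.73 dB.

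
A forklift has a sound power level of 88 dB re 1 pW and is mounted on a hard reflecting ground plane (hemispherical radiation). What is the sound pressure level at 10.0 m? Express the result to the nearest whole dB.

The power spreads over a hemisphere of area 2π·r², so L_p = L_w − 10·log₁₀(2π·r²).
2π·r² = 628.3 m², 10·log₁₀ of that is 27.982 dB.
L_p = 88 − 27.982 = 60.02 dB.

60 dB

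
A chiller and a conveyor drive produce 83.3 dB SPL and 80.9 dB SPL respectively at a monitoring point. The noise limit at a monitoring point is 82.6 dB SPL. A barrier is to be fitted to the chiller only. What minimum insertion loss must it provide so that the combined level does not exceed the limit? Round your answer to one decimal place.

5.6 dB

The untreated sources together contribute 10^(80.9/10) = 1.230e+08, i.e. 80.90 dB SPL.
To meet 82.6 dB SPL overall, the treated chiller may contribute at most 10^(82.6/10) − 1.230e+08 = 5.894e+07, i.e. 77.70 dB SPL.
Required insertion loss = 83.3 − 77.70 = 5.60 dB.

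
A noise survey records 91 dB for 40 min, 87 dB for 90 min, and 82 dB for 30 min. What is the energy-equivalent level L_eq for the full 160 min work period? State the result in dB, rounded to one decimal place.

88.0 dB

L_eq = 10·log₁₀[(1/T)·Σ tᵢ·10^(Lᵢ/10)] with T = 160 min.
Σ tᵢ·10^(Lᵢ/10) = 40·10^(91/10) + 90·10^(87/10) + 30·10^(82/10) = 1.002e+11.
L_eq = 10·log₁₀(1.002e+11/160) = 87.97 dB.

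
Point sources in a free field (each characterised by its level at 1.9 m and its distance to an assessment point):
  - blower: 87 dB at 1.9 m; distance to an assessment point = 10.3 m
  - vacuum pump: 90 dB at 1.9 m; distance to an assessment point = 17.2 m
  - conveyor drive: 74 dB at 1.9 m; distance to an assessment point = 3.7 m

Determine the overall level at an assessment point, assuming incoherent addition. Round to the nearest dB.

Propagate each source to the receiver with L = L_ref − 20·log₁₀(r/r_ref), then add intensities.
blower: 87 − 20·log₁₀(10.3/1.9) = 87 − 14.68 = 72.32 dB.
vacuum pump: 90 − 20·log₁₀(17.2/1.9) = 90 − 19.14 = 70.86 dB.
conveyor drive: 74 − 20·log₁₀(3.7/1.9) = 74 − 5.79 = 68.21 dB.
Σ 10^(L/10) = 3.588e+07 → L_total = 10·log₁₀(3.588e+07) = 75.55 dB.

76 dB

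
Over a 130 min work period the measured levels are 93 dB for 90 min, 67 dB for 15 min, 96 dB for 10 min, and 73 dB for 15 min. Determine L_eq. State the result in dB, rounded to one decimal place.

92.3 dB

The energy average is taken in the linear domain: L_eq = 10·log₁₀[(Σ tᵢ·10^(Lᵢ/10))/T], T = 130 min.
Σ tᵢ·10^(Lᵢ/10) = 90·10^(93/10) + 15·10^(67/10) + 10·10^(96/10) + 15·10^(73/10) = 2.198e+11.
L_eq = 10·log₁₀(2.198e+11/130) = 92.28 dB.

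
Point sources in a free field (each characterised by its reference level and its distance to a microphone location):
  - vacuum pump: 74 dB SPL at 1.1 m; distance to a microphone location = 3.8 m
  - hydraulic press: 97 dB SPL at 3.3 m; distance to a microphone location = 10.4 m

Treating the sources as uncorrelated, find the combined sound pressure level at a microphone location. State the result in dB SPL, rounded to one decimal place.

Apply inverse-square spreading to bring every level to the receiver, then sum 10^(L/10).
vacuum pump: 74 − 20·log₁₀(3.8/1.1) = 74 − 10.77 = 63.23 dB SPL.
hydraulic press: 97 − 20·log₁₀(10.4/3.3) = 97 − 9.97 = 87.03 dB SPL.
Σ 10^(L/10) = 5.067e+08 → L_total = 10·log₁₀(5.067e+08) = 87.05 dB SPL.

87.0 dB SPL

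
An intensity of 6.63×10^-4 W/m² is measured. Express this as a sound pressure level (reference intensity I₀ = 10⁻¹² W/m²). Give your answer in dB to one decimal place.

I/I₀ = 6.63×10^-4/10⁻¹² = 6.63×10^8, and L = 10·log₁₀(I/I₀).
L = 10·(0.8215 + 8) = 88.22 dB.

88.2 dB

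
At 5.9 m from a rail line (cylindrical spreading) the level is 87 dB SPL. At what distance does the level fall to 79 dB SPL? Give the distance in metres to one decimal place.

For a line source L₁ − L₂ = 10·log₁₀(r₂/r₁), so r₂ = r₁·10^((L₁−L₂)/10).
r₂ = 5.9·10^((87−79)/10) = 5.9·10^(8.0/10) = 37.23 m.

37.2 m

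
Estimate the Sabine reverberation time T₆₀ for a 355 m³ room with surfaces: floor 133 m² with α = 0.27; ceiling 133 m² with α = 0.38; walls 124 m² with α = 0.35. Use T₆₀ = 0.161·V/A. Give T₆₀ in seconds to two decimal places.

Summing Sᵢαᵢ: 133·0.27 + 133·0.38 + 124·0.35 = 129.85 m².
T₆₀ = 0.161 × 355 / 129.85 = 0.440 s.

0.44 s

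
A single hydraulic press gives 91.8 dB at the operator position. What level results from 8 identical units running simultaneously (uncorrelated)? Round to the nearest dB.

L_total = L₁ + 10·log₁₀ N for N identical incoherent sources.
L_total = 91.8 + 10·log₁₀(8) = 91.8 + 9.031 = 100.83 dB.

101 dB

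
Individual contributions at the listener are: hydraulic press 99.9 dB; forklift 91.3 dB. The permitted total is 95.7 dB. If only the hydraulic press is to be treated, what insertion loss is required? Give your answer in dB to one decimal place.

6.2 dB

Fixed contribution from the other source: Σ 10^(L/10) = 10^(91.3/10) = 1.349e+09 (91.30 dB).
The limit corresponds to 10^(95.7/10) = 3.715e+09; subtracting the fixed part leaves 2.366e+09 for the hydraulic press, i.e. 93.74 dB.
So the hydraulic press must be reduced from 99.9 to 93.74 dB: IL = 6.16 dB.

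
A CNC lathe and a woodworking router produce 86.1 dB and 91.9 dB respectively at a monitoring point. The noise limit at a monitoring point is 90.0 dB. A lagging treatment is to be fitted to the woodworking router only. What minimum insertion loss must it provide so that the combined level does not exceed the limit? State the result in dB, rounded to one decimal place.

Everything except the woodworking router sums to 10^(86.1/10) = 4.074e+08 in linear terms, 86.10 dB.
The limit corresponds to 10^(90.0/10) = 1.000e+09; subtracting the fixed part leaves 5.926e+08 for the woodworking router, i.e. 87.73 dB.
Required insertion loss = 91.9 − 87.73 = 4.17 dB.

4.2 dB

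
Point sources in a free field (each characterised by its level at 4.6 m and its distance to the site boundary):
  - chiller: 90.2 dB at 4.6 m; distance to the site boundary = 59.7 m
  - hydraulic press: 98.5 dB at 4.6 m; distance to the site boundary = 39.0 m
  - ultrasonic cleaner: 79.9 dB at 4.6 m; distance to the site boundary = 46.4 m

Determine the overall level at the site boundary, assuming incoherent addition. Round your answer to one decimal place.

Apply inverse-square spreading to bring every level to the receiver, then sum 10^(L/10).
chiller: 90.2 − 20·log₁₀(59.7/4.6) = 90.2 − 22.26 = 67.94 dB.
hydraulic press: 98.5 − 20·log₁₀(39.0/4.6) = 98.5 − 18.57 = 79.93 dB.
ultrasonic cleaner: 79.9 − 20·log₁₀(46.4/4.6) = 79.9 − 20.08 = 59.82 dB.
Σ 10^(L/10) = 1.057e+08 → L_total = 10·log₁₀(1.057e+08) = 80.24 dB.

80.2 dB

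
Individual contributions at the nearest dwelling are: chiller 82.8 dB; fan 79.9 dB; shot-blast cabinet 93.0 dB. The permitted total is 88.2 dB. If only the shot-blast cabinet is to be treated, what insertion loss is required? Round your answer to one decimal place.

Everything except the shot-blast cabinet sums to 10^(82.8/10) + 10^(79.9/10) = 2.883e+08 in linear terms, 84.60 dB.
The limit corresponds to 10^(88.2/10) = 6.607e+08; subtracting the fixed part leaves 3.724e+08 for the shot-blast cabinet, i.e. 85.71 dB.
Required insertion loss = 93.0 − 85.71 = 7.29 dB.

7.3 dB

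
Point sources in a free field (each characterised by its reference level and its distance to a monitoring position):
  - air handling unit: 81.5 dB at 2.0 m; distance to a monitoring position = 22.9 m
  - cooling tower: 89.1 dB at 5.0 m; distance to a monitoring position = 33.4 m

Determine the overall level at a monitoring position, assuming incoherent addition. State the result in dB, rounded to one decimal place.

Propagate each source to the receiver with L = L_ref − 20·log₁₀(r/r_ref), then add intensities.
air handling unit: 81.5 − 20·log₁₀(22.9/2.0) = 81.5 − 21.18 = 60.32 dB.
cooling tower: 89.1 − 20·log₁₀(33.4/5.0) = 89.1 − 16.50 = 72.60 dB.
Σ 10^(L/10) = 1.929e+07 → L_total = 10·log₁₀(1.929e+07) = 72.85 dB.

72.9 dB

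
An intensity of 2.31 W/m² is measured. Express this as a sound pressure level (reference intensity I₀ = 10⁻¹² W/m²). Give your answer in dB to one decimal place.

I/I₀ = 2.31/10⁻¹² = 2.31×10^12, and L = 10·log₁₀(I/I₀).
L = 10·(0.3636 + 12) = 123.64 dB.

123.6 dB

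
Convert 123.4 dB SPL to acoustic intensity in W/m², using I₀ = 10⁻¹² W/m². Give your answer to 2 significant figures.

2.2 W/m²

I/I₀ = 10^(123.4/10) = 2.188e+12, so I = 2.188e+12 × 10⁻¹² W/m².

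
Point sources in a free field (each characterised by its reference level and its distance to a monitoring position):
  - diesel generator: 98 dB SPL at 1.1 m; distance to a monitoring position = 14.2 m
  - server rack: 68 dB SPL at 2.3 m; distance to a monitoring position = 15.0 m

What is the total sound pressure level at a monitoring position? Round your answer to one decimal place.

75.8 dB SPL

First find each source's level at the receiver (point-source: −20·log₁₀(r/r_ref)), then combine on an intensity basis.
diesel generator: 98 − 20·log₁₀(14.2/1.1) = 98 − 22.22 = 75.78 dB SPL.
server rack: 68 − 20·log₁₀(15.0/2.3) = 68 − 16.29 = 51.71 dB SPL.
Σ 10^(L/10) = 3.801e+07 → L_total = 10·log₁₀(3.801e+07) = 75.80 dB SPL.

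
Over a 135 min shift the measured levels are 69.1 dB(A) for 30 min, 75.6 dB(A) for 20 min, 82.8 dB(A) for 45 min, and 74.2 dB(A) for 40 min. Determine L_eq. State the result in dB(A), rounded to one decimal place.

The energy average is taken in the linear domain: L_eq = 10·log₁₀[(Σ tᵢ·10^(Lᵢ/10))/T], T = 135 min.
Σ tᵢ·10^(Lᵢ/10) = 30·10^(69.1/10) + 20·10^(75.6/10) + 45·10^(82.8/10) + 40·10^(74.2/10) = 1.060e+10.
L_eq = 10·log₁₀(1.060e+10/135) = 78.95 dB(A).

78.9 dB(A)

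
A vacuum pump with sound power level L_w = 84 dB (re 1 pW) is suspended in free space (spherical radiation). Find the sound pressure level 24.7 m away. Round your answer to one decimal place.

45.2 dB

L_p = L_w − 10·log₁₀(4π·r²) with r = 24.7 m.
4π·r² = 7667 m², 10·log₁₀ of that is 38.846 dB.
L_p = 84 − 38.846 = 45.15 dB.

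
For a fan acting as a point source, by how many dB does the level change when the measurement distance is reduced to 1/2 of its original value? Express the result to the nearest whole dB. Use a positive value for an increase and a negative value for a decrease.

+6 dB

With spherical spreading the level changes by −20·log₁₀(r₂/r₁).
ΔL = −20·log₁₀(0.5) = +6.02 dB.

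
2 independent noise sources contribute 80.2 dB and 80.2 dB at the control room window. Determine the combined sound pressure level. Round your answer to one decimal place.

83.2 dB

Incoherent sources combine by intensity addition: L_total = 10·log₁₀(Σ 10^(L_i/10)).
Σ 10^(L/10) = 10^(80.2/10) + 10^(80.2/10) = 2.094e+08.
L_total = 10·log₁₀(2.094e+08) = 83.21 dB.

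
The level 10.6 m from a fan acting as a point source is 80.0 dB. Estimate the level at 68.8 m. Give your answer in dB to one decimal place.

Point-source attenuation: ΔL = 20·log₁₀(r₂/r₁) = 20·log₁₀(68.8/10.6) = 16.246 dB.
L₂ = 80.0 − 20·log₁₀(68.8/10.6) = 80.0 − 16.246 = 63.75 dB.

63.8 dB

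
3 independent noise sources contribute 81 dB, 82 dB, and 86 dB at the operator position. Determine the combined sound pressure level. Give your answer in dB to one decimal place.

For uncorrelated sources the intensities add, so convert each level to linear form, sum, and take 10·log₁₀ of the total.
Σ 10^(L/10) = 10^(81/10) + 10^(82/10) + 10^(86/10) = 6.825e+08.
L_total = 10·log₁₀(6.825e+08) = 88.34 dB.

88.3 dB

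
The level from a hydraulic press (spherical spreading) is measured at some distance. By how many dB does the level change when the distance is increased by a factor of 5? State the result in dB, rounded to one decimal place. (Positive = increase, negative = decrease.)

Point-source spreading: ΔL = −20·log₁₀(r₂/r₁).
ΔL = −20·log₁₀(5) = -13.98 dB.

-14.0 dB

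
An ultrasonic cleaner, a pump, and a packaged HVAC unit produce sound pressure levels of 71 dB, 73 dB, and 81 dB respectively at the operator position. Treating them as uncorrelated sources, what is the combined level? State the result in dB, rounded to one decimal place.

82.0 dB

For uncorrelated sources the intensities add, so convert each level to linear form, sum, and take 10·log₁₀ of the total.
Σ 10^(L/10) = 10^(71/10) + 10^(73/10) + 10^(81/10) = 1.584e+08.
L_total = 10·log₁₀(1.584e+08) = 82.00 dB.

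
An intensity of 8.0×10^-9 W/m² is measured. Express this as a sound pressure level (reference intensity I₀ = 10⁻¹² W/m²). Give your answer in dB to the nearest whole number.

39 dB

L = 10·log₁₀(I/I₀) = 10·log₁₀(8.0×10^-9/10⁻¹²) = 10·log₁₀(8.0×10^3).
L = 10·(0.9031 + 3) = 39.03 dB.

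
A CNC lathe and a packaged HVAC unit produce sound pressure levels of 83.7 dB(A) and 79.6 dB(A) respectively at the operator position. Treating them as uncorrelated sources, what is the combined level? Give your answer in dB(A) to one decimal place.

85.1 dB(A)

For uncorrelated sources the intensities add, so convert each level to linear form, sum, and take 10·log₁₀ of the total.
Σ 10^(L/10) = 10^(83.7/10) + 10^(79.6/10) = 3.256e+08.
L_total = 10·log₁₀(3.256e+08) = 85.13 dB(A).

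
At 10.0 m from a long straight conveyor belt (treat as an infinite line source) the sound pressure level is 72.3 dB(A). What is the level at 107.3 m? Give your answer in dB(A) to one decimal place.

Line-source attenuation: ΔL = 10·log₁₀(r₂/r₁) = 10·log₁₀(107.3/10.0) = 10.306 dB.
L₂ = 72.3 − 10·log₁₀(107.3/10.0) = 72.3 − 10.306 = 61.99 dB(A).

62.0 dB(A)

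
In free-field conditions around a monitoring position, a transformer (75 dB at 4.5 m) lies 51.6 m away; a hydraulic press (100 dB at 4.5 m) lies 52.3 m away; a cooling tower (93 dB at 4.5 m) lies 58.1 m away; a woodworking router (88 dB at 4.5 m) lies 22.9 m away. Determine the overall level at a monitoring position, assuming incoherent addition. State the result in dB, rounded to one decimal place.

80.4 dB

Apply inverse-square spreading to bring every level to the receiver, then sum 10^(L/10).
transformer: 75 − 20·log₁₀(51.6/4.5) = 75 − 21.19 = 53.81 dB.
hydraulic press: 100 − 20·log₁₀(52.3/4.5) = 100 − 21.31 = 78.69 dB.
cooling tower: 93 − 20·log₁₀(58.1/4.5) = 93 − 22.22 = 70.78 dB.
woodworking router: 88 − 20·log₁₀(22.9/4.5) = 88 − 14.13 = 73.87 dB.
Σ 10^(L/10) = 1.106e+08 → L_total = 10·log₁₀(1.106e+08) = 80.44 dB.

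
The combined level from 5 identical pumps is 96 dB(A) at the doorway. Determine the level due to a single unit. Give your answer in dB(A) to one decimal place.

For N identical incoherent sources L_total = L₁ + 10·log₁₀ N, so L₁ = 96 − 10·log₁₀(5) = 96 − 6.990.

89.0 dB(A)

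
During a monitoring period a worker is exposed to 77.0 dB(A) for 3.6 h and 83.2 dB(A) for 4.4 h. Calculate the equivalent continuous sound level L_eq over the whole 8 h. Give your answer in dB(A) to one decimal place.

81.4 dB(A)

The energy average is taken in the linear domain: L_eq = 10·log₁₀[(Σ tᵢ·10^(Lᵢ/10))/T], T = 8 h.
Σ tᵢ·10^(Lᵢ/10) = 3.6·10^(77.0/10) + 4.4·10^(83.2/10) = 1.100e+09.
L_eq = 10·log₁₀(1.100e+09/8) = 81.38 dB(A).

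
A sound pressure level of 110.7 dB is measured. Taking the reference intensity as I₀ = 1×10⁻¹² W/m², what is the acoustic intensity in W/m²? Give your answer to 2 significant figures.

L = 10·log₁₀(I/I₀) ⇒ I = I₀·10^(L/10) = 10⁻¹² × 10^11.07.

0.12 W/m²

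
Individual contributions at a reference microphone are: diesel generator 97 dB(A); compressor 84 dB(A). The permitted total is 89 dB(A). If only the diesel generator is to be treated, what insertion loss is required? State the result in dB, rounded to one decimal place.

9.7 dB

The untreated sources together contribute 10^(84/10) = 2.512e+08, i.e. 84.00 dB(A).
The limit corresponds to 10^(89/10) = 7.943e+08; subtracting the fixed part leaves 5.431e+08 for the diesel generator, i.e. 87.35 dB(A).
Required insertion loss = 97 − 87.35 = 9.65 dB.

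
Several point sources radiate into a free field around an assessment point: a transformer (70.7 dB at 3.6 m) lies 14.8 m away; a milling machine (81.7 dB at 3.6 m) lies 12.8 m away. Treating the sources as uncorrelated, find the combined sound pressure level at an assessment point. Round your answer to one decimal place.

First find each source's level at the receiver (point-source: −20·log₁₀(r/r_ref)), then combine on an intensity basis.
transformer: 70.7 − 20·log₁₀(14.8/3.6) = 70.7 − 12.28 = 58.42 dB.
milling machine: 81.7 − 20·log₁₀(12.8/3.6) = 81.7 − 11.02 = 70.68 dB.
Σ 10^(L/10) = 1.240e+07 → L_total = 10·log₁₀(1.240e+07) = 70.93 dB.

70.9 dB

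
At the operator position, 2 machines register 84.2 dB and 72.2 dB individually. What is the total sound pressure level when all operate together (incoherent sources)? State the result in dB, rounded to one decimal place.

For uncorrelated sources the intensities add, so convert each level to linear form, sum, and take 10·log₁₀ of the total.
Σ 10^(L/10) = 10^(84.2/10) + 10^(72.2/10) = 2.796e+08.
L_total = 10·log₁₀(2.796e+08) = 84.47 dB.

84.5 dB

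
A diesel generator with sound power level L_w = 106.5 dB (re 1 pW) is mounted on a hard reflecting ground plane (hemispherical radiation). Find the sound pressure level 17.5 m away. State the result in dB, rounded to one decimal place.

Free-field hemispherical radiation: L_p = L_w − 10·log₁₀(2π·r²), r = 17.5 m.
2π·r² = 1924 m², 10·log₁₀ of that is 32.843 dB.
L_p = 106.5 − 32.843 = 73.66 dB.

73.7 dB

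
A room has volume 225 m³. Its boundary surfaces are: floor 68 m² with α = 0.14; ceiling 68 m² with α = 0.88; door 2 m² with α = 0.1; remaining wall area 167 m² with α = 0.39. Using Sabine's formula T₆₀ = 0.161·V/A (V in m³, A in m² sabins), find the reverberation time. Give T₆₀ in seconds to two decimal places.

0.27 s

Total absorption A = 68·0.14 + 68·0.88 + 2·0.1 + 167·0.39 = 134.69 m² sabins.
T₆₀ = 0.161·V/A = 0.161·225/134.69 = 0.269 s.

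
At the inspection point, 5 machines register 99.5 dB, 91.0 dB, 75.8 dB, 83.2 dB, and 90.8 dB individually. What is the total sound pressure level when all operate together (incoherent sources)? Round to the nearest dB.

For uncorrelated sources the intensities add, so convert each level to linear form, sum, and take 10·log₁₀ of the total.
Σ 10^(L/10) = 10^(99.5/10) + 10^(91.0/10) + 10^(75.8/10) + 10^(83.2/10) + 10^(90.8/10) = 1.162e+10.
L_total = 10·log₁₀(1.162e+10) = 100.65 dB.

101 dB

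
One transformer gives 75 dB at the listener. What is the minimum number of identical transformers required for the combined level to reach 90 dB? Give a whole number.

32

The shortfall is 90 − 75 = 15.0 dB, and N units add 10·log₁₀ N, so need 10·log₁₀ N ≥ 15.0.
N ≥ 10^(15.0/10) = 31.623, so N = 32.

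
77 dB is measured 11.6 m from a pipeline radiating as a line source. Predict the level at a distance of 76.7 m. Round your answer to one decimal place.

Line-source attenuation: ΔL = 10·log₁₀(r₂/r₁) = 10·log₁₀(76.7/11.6) = 8.203 dB.
L₂ = 77 − 10·log₁₀(76.7/11.6) = 77 − 8.203 = 68.80 dB.

68.8 dB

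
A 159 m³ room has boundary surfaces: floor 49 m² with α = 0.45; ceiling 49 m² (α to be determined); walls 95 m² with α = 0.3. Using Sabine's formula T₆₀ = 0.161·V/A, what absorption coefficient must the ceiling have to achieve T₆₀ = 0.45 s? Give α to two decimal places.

A = 0.161·V/T₆₀ = 0.161·159/0.45 = 56.89 m² sabins.
Absorption from the other surfaces = 49·0.45 + 95·0.3 = 50.55 m², so the ceiling must supply 6.34 m² over 49 m².
α = 6.34/49 = 0.129.

0.13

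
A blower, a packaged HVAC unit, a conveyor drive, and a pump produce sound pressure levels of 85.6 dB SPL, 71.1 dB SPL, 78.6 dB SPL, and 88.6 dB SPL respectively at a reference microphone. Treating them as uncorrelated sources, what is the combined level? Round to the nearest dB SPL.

For uncorrelated sources the intensities add, so convert each level to linear form, sum, and take 10·log₁₀ of the total.
Σ 10^(L/10) = 10^(85.6/10) + 10^(71.1/10) + 10^(78.6/10) + 10^(88.6/10) = 1.173e+09.
L_total = 10·log₁₀(1.173e+09) = 90.69 dB SPL.

91 dB SPL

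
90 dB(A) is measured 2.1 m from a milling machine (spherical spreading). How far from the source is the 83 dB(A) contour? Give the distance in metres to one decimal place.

4.7 m

Point-source spreading drops the level by 20·log₁₀(r₂/r₁); inverting, r₂/r₁ = 10^(ΔL/20).
r₂ = 2.1·10^((90−83)/20) = 2.1·10^(7.0/20) = 4.70 m.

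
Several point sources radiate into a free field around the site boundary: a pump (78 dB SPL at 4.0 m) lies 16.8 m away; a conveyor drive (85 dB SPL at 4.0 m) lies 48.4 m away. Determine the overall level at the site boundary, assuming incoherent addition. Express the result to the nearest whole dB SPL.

First find each source's level at the receiver (point-source: −20·log₁₀(r/r_ref)), then combine on an intensity basis.
pump: 78 − 20·log₁₀(16.8/4.0) = 78 − 12.46 = 65.54 dB SPL.
conveyor drive: 85 − 20·log₁₀(48.4/4.0) = 85 − 21.66 = 63.34 dB SPL.
Σ 10^(L/10) = 5.737e+06 → L_total = 10·log₁₀(5.737e+06) = 67.59 dB SPL.

68 dB SPL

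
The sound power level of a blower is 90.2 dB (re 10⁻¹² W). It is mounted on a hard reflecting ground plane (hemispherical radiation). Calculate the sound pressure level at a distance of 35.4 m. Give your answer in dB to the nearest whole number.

L_p = L_w − 10·log₁₀(2π·r²) with r = 35.4 m.
2π·r² = 7874 m², 10·log₁₀ of that is 38.962 dB.
L_p = 90.2 − 38.962 = 51.24 dB.

51 dB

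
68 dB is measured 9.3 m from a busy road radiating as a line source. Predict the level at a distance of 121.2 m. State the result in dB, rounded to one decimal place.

Line-source attenuation: ΔL = 10·log₁₀(r₂/r₁) = 10·log₁₀(121.2/9.3) = 11.150 dB.
L₂ = 68 − 10·log₁₀(121.2/9.3) = 68 − 11.150 = 56.85 dB.

56.8 dB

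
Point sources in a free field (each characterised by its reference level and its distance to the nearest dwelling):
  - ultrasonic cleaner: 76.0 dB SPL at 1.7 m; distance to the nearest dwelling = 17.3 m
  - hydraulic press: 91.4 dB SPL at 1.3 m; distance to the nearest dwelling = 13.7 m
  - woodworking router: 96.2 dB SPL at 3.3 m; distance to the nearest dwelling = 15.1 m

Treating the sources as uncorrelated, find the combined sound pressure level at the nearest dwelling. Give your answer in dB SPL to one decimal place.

Apply inverse-square spreading to bring every level to the receiver, then sum 10^(L/10).
ultrasonic cleaner: 76.0 − 20·log₁₀(17.3/1.7) = 76.0 − 20.15 = 55.85 dB SPL.
hydraulic press: 91.4 − 20·log₁₀(13.7/1.3) = 91.4 − 20.46 = 70.94 dB SPL.
woodworking router: 96.2 − 20·log₁₀(15.1/3.3) = 96.2 − 13.21 = 82.99 dB SPL.
Σ 10^(L/10) = 2.119e+08 → L_total = 10·log₁₀(2.119e+08) = 83.26 dB SPL.

83.3 dB SPL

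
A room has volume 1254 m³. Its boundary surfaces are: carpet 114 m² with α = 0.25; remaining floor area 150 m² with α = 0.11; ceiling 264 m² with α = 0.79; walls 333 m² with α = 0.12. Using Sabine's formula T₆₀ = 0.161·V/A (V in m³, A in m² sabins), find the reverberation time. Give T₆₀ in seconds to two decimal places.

Summing Sᵢαᵢ: 114·0.25 + 150·0.11 + 264·0.79 + 333·0.12 = 293.52 m².
T₆₀ = 0.161·V/A = 0.161·1254/293.52 = 0.688 s.

0.69 s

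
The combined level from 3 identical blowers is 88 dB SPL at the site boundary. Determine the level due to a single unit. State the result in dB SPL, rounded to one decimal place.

Dividing the total intensity by 3 lowers the level by 10·log₁₀ 3 = 4.771 dB: L₁ = 88 − 4.771.

83.2 dB SPL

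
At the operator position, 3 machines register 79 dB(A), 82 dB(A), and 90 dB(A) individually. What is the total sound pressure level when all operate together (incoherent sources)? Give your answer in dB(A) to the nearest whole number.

91 dB(A)

For uncorrelated sources the intensities add, so convert each level to linear form, sum, and take 10·log₁₀ of the total.
Σ 10^(L/10) = 10^(79/10) + 10^(82/10) + 10^(90/10) = 1.238e+09.
L_total = 10·log₁₀(1.238e+09) = 90.93 dB(A).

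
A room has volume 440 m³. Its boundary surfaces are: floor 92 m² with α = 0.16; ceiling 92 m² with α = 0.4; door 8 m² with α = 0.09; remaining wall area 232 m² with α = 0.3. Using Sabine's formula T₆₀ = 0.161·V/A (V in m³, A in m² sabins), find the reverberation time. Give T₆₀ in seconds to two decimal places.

0.58 s

Total absorption A = 92·0.16 + 92·0.4 + 8·0.09 + 232·0.3 = 121.84 m² sabins.
T₆₀ = 0.161·V/A = 0.161·440/121.84 = 0.581 s.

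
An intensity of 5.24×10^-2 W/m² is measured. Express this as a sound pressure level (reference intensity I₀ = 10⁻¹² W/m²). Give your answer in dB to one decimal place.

107.2 dB

I/I₀ = 5.24×10^-2/10⁻¹² = 5.24×10^10, and L = 10·log₁₀(I/I₀).
L = 10·(0.7193 + 10) = 107.19 dB.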